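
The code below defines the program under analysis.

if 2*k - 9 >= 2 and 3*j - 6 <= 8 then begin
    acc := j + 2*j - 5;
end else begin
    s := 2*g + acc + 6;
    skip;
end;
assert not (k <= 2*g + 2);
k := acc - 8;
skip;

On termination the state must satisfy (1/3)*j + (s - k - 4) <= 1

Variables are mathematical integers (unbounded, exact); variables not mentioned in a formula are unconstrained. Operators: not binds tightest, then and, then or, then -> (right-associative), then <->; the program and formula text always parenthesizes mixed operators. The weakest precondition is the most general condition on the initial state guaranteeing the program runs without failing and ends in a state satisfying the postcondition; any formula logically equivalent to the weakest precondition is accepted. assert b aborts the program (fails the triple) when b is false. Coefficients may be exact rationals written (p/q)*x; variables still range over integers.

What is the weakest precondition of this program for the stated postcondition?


Working backward. After the program, the postcondition (1/3)*j + (s - k - 4) <= 1 must hold; in canonical form it is (1/3)*j + s <= k + 5.
Before skip: (1/3)*j + s <= k + 5
Before k := acc - 8: (1/3)*j + s <= acc - 3
Before assert not (k <= 2*g + 2): (not (k <= 2*g + 2)) and (1/3)*j + s <= acc - 3
Then branch requires (not (k <= 2*g + 2)) and s <= (8/3)*j - 8; else branch requires (not (k <= 2*g + 2)) and 2*g + (1/3)*j <= -9.
Before the if: ((2*k >= 11 and 3*j <= 14) -> ((not (k <= 2*g + 2)) and s <= (8/3)*j - 8)) and ((not (2*k >= 11 and 3*j <= 14)) -> ((not (k <= 2*g + 2)) and 2*g + (1/3)*j <= -9))
Answer: WP = ((2*k >= 11 and 3*j <= 14) -> ((not (k <= 2*g + 2)) and s <= (8/3)*j - 8)) and ((not (2*k >= 11 and 3*j <= 14)) -> ((not (k <= 2*g + 2)) and 2*g + (1/3)*j <= -9))


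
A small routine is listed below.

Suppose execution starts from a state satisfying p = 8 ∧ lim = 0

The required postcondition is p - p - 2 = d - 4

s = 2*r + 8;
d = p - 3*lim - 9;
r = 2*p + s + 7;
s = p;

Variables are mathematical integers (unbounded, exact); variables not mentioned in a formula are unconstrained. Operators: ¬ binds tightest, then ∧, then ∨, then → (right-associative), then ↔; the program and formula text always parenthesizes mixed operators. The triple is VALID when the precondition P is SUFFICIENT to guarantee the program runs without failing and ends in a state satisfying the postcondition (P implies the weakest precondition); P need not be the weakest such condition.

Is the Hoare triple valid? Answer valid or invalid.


Working backward. After the program, the postcondition p - p - 2 = d - 4 must hold; in canonical form it is d = 2.
Before s := p: d = 2
Before r := 2*p + s + 7: d = 2
Before d := p - 3*lim - 9: p = 3*lim + 11
Before s := 2*r + 8: p = 3*lim + 11
The weakest precondition is p = 3*lim + 11.
Check whether p = 8 ∧ lim = 0 implies it.
Countermodel: at the initial state lim = 0, p = 8, the precondition holds but the weakest precondition fails.
Answer: invalid


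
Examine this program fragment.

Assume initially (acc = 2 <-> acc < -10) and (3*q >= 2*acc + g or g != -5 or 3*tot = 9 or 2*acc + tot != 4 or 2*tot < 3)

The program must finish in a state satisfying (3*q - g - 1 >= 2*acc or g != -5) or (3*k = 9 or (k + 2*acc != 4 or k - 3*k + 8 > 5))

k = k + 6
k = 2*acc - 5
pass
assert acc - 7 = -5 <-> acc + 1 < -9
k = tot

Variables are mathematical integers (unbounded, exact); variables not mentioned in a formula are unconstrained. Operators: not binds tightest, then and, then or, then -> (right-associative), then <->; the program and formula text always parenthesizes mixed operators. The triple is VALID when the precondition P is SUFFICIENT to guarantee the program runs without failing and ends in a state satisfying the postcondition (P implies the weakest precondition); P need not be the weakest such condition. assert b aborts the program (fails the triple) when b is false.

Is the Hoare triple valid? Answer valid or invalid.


Working backward. After the program, the postcondition (3*q - g - 1 >= 2*acc or g != -5) or (3*k = 9 or (k + 2*acc != 4 or k - 3*k + 8 > 5)) must hold; in canonical form it is 3*q >= 2*acc + g + 1 or g != -5 or 3*k = 9 or 2*acc + k != 4 or 2*k < 3.
Before k := tot: 3*q >= 2*acc + g + 1 or g != -5 or 3*tot = 9 or 2*acc + tot != 4 or 2*tot < 3
Before assert acc - 7 = -5 <-> acc + 1 < -9: (acc = 2 <-> acc < -10) and (3*q >= 2*acc + g + 1 or g != -5 or 3*tot = 9 or 2*acc + tot != 4 or 2*tot < 3)
Before skip: (acc = 2 <-> acc < -10) and (3*q >= 2*acc + g + 1 or g != -5 or 3*tot = 9 or 2*acc + tot != 4 or 2*tot < 3)
Before k := 2*acc - 5: (acc = 2 <-> acc < -10) and (3*q >= 2*acc + g + 1 or g != -5 or 3*tot = 9 or 2*acc + tot != 4 or 2*tot < 3)
Before k := k + 6: (acc = 2 <-> acc < -10) and (3*q >= 2*acc + g + 1 or g != -5 or 3*tot = 9 or 2*acc + tot != 4 or 2*tot < 3)
The weakest precondition is (acc = 2 <-> acc < -10) and (3*q >= 2*acc + g + 1 or g != -5 or 3*tot = 9 or 2*acc + tot != 4 or 2*tot < 3).
Check whether (acc = 2 <-> acc < -10) and (3*q >= 2*acc + g or g != -5 or 3*tot = 9 or 2*acc + tot != 4 or 2*tot < 3) implies it.
Countermodel: at the initial state acc = 1, g = -5, q = -1, tot = 2, the precondition holds but the weakest precondition fails.
Answer: invalid


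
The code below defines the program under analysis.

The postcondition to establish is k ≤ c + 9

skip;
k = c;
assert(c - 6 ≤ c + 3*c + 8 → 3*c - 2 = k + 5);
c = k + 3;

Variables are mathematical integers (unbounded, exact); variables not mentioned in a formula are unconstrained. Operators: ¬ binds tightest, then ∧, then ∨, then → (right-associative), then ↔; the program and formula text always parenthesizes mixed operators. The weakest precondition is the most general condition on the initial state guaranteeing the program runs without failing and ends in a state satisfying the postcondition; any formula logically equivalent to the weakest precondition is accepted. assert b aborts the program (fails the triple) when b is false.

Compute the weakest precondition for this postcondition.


Working backward. After the program, k ≤ c + 9 must hold.
Before c := k + 3: true
Before assert c - 6 ≤ c + 3*c + 8 → 3*c - 2 = k + 5: 3*c ≥ -14 → 3*c = k + 7
Before k := c: 3*c ≥ -14 → 2*c = 7
Before skip: 3*c ≥ -14 → 2*c = 7
Answer: WP = 3*c ≥ -14 → 2*c = 7


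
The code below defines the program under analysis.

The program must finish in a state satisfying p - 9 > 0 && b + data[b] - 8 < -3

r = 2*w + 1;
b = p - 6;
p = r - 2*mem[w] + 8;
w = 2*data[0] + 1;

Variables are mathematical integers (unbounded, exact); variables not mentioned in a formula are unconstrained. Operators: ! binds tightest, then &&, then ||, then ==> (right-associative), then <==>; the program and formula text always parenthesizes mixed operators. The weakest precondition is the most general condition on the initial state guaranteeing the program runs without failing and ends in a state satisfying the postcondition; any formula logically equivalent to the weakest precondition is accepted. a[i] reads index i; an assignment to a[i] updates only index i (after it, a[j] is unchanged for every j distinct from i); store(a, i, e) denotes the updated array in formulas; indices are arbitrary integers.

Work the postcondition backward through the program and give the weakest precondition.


Working backward. After the program, the postcondition p - 9 > 0 && b + data[b] - 8 < -3 must hold; in canonical form it is p > 9 && data[b] + b < 5.
Before w := 2*data[0] + 1: p > 9 && data[b] + b < 5
Before p := r - 2*mem[w] + 8: r > 2*mem[w] + 1 && data[b] + b < 5
Before b := p - 6: r > 2*mem[w] + 1 && data[p - 6] + p < 11
Before r := 2*w + 1: 2*w > 2*mem[w] && data[p - 6] + p < 11
Answer: WP = 2*w > 2*mem[w] && data[p - 6] + p < 11


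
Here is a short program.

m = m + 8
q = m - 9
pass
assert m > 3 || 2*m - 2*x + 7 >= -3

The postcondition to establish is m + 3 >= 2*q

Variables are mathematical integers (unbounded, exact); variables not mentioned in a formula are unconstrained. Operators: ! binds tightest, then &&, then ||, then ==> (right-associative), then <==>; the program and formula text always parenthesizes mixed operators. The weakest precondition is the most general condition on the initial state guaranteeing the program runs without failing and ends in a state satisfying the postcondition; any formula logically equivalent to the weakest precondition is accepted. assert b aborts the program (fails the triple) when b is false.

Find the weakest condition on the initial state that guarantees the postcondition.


Working backward. After the program, the postcondition m + 3 >= 2*q must hold; in canonical form it is m >= 2*q - 3.
Before assert m > 3 || 2*m - 2*x + 7 >= -3: (m > 3 || 2*m >= 2*x - 10) && m >= 2*q - 3
Before skip: (m > 3 || 2*m >= 2*x - 10) && m >= 2*q - 3
Before q := m - 9: (m > 3 || 2*m >= 2*x - 10) && m <= 21
Before m := m + 8: (m > -5 || 2*m >= 2*x - 26) && m <= 13
Answer: WP = (m > -5 || 2*m >= 2*x - 26) && m <= 13


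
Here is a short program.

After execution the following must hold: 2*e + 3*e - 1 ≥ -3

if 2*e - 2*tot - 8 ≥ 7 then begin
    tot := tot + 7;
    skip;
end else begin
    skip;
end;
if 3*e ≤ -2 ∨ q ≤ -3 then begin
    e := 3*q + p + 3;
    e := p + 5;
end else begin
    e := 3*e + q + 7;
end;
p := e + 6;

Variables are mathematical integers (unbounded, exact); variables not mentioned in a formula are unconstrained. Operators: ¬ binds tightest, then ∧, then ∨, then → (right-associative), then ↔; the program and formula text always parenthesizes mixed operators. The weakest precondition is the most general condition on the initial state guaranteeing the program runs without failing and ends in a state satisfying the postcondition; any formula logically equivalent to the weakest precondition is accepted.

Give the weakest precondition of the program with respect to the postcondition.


Working backward. After the program, the postcondition 2*e + 3*e - 1 ≥ -3 must hold; in canonical form it is 5*e ≥ -2.
Before p := e + 6: 5*e ≥ -2
Then branch requires 5*p ≥ -27; else branch requires 15*e + 5*q ≥ -37.
Before the if: ((3*e ≤ -2 ∨ q ≤ -3) → 5*p ≥ -27) ∧ ((¬(3*e ≤ -2 ∨ q ≤ -3)) → 15*e + 5*q ≥ -37)
Then branch requires ((3*e ≤ -2 ∨ q ≤ -3) → 5*p ≥ -27) ∧ ((¬(3*e ≤ -2 ∨ q ≤ -3)) → 15*e + 5*q ≥ -37); else branch requires ((3*e ≤ -2 ∨ q ≤ -3) → 5*p ≥ -27) ∧ ((¬(3*e ≤ -2 ∨ q ≤ -3)) → 15*e + 5*q ≥ -37).
Before the if: (2*e ≥ 2*tot + 15 → (((3*e ≤ -2 ∨ q ≤ -3) → 5*p ≥ -27) ∧ ((¬(3*e ≤ -2 ∨ q ≤ -3)) → 15*e + 5*q ≥ -37))) ∧ ((¬(2*e ≥ 2*tot + 15)) → (((3*e ≤ -2 ∨ q ≤ -3) → 5*p ≥ -27) ∧ ((¬(3*e ≤ -2 ∨ q ≤ -3)) → 15*e + 5*q ≥ -37)))
Answer: WP = (2*e ≥ 2*tot + 15 → (((3*e ≤ -2 ∨ q ≤ -3) → 5*p ≥ -27) ∧ ((¬(3*e ≤ -2 ∨ q ≤ -3)) → 15*e + 5*q ≥ -37))) ∧ ((¬(2*e ≥ 2*tot + 15)) → (((3*e ≤ -2 ∨ q ≤ -3) → 5*p ≥ -27) ∧ ((¬(3*e ≤ -2 ∨ q ≤ -3)) → 15*e + 5*q ≥ -37)))


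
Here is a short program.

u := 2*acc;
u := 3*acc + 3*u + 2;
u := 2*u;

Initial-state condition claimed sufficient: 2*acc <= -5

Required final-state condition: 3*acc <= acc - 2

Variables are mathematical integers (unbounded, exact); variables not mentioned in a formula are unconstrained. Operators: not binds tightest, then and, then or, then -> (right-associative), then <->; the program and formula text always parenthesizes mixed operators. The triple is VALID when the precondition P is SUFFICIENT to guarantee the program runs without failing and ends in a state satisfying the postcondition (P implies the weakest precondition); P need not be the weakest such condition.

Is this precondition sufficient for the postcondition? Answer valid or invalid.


Working backward. After the program, the postcondition 3*acc <= acc - 2 must hold; in canonical form it is 2*acc <= -2.
Before u := 2*u: 2*acc <= -2
Before u := 3*acc + 3*u + 2: 2*acc <= -2
Before u := 2*acc: 2*acc <= -2
The weakest precondition is 2*acc <= -2.
Check whether 2*acc <= -5 implies it.
Every state satisfying the precondition satisfies the weakest precondition: the implication holds.
Answer: valid


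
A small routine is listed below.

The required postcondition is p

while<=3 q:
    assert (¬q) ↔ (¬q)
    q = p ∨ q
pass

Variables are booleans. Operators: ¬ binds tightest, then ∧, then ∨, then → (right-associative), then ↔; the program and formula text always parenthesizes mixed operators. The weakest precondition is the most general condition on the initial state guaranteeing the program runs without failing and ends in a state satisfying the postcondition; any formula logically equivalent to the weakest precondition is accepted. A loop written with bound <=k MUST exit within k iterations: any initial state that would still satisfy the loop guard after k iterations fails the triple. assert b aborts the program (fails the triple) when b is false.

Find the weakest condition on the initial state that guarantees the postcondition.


Working backward. After the program, p must hold.
Before skip: p
Before the loop (bound <=3), unroll the exhaustion recursion (WP_0 = exit-now case; WP_j = one more guarded iteration, up to j = 3):
  WP_0: (¬q) ∧ p
  WP_1: (q → ((¬(p ∨ q)) ∧ p)) ∧ ((¬q) → p)
  WP_2: (q → (((p ∨ q) → ((¬(p ∨ q)) ∧ p)) ∧ ((¬(p ∨ q)) → p))) ∧ ((¬q) → p)
  WP_3: (q → (((p ∨ q) → (((p ∨ q) → ((¬(p ∨ q)) ∧ p)) ∧ ((¬(p ∨ q)) → p))) ∧ ((¬(p ∨ q)) → p))) ∧ ((¬q) → p)
So before the loop: (q → (((p ∨ q) → (((p ∨ q) → ((¬(p ∨ q)) ∧ p)) ∧ ((¬(p ∨ q)) → p))) ∧ ((¬(p ∨ q)) → p))) ∧ ((¬q) → p)
Answer: WP = (q → (((p ∨ q) → (((p ∨ q) → ((¬(p ∨ q)) ∧ p)) ∧ ((¬(p ∨ q)) → p))) ∧ ((¬(p ∨ q)) → p))) ∧ ((¬q) → p)


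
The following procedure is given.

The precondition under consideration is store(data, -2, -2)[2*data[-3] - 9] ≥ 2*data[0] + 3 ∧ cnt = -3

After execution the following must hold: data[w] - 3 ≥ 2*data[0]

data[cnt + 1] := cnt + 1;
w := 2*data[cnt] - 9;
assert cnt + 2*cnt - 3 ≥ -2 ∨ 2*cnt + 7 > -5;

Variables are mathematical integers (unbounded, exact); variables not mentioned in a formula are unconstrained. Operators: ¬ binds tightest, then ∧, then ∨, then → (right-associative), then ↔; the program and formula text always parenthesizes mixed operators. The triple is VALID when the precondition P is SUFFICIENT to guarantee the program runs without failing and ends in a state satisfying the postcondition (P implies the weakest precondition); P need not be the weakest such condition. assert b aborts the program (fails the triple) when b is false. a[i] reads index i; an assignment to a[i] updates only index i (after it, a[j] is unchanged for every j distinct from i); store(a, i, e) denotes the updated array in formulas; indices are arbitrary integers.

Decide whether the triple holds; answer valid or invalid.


Working backward. After the program, the postcondition data[w] - 3 ≥ 2*data[0] must hold; in canonical form it is data[w] ≥ 2*data[0] + 3.
Before assert cnt + 2*cnt - 3 ≥ -2 ∨ 2*cnt + 7 > -5: (3*cnt ≥ 1 ∨ 2*cnt > -12) ∧ data[w] ≥ 2*data[0] + 3
Before w := 2*data[cnt] - 9: (3*cnt ≥ 1 ∨ 2*cnt > -12) ∧ data[2*data[cnt] - 9] ≥ 2*data[0] + 3
Before data[cnt + 1] := cnt + 1: (3*cnt ≥ 1 ∨ 2*cnt > -12) ∧ store(data, cnt + 1, cnt + 1)[2*store(data, cnt + 1, cnt + 1)[cnt] - 9] ≥ 2*store(data, cnt + 1, cnt + 1)[0] + 3
The weakest precondition is (3*cnt ≥ 1 ∨ 2*cnt > -12) ∧ store(data, cnt + 1, cnt + 1)[2*store(data, cnt + 1, cnt + 1)[cnt] - 9] ≥ 2*store(data, cnt + 1, cnt + 1)[0] + 3.
Check whether store(data, -2, -2)[2*data[-3] - 9] ≥ 2*data[0] + 3 ∧ cnt = -3 implies it.
Every state satisfying the precondition satisfies the weakest precondition: the implication holds.
Answer: valid


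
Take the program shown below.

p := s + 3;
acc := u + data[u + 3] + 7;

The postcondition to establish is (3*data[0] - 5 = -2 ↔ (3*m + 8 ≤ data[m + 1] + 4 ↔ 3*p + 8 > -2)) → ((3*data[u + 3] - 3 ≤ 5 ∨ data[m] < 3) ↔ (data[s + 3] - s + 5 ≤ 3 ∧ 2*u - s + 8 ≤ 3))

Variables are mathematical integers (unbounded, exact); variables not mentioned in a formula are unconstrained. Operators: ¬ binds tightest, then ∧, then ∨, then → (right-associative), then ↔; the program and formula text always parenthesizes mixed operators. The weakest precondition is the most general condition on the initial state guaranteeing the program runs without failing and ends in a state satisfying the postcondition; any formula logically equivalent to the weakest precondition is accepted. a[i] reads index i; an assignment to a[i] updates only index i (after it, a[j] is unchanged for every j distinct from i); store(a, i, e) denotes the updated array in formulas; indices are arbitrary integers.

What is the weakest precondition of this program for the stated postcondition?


Working backward. After the program, the postcondition (3*data[0] - 5 = -2 ↔ (3*m + 8 ≤ data[m + 1] + 4 ↔ 3*p + 8 > -2)) → ((3*data[u + 3] - 3 ≤ 5 ∨ data[m] < 3) ↔ (data[s + 3] - s + 5 ≤ 3 ∧ 2*u - s + 8 ≤ 3)) must hold; in canonical form it is (3*data[0] = 3 ↔ (3*m ≤ data[m + 1] - 4 ↔ 3*p > -10)) → ((3*data[u + 3] ≤ 8 ∨ data[m] < 3) ↔ (data[s + 3] ≤ s - 2 ∧ 2*u ≤ s - 5)).
Before acc := u + data[u + 3] + 7: (3*data[0] = 3 ↔ (3*m ≤ data[m + 1] - 4 ↔ 3*p > -10)) → ((3*data[u + 3] ≤ 8 ∨ data[m] < 3) ↔ (data[s + 3] ≤ s - 2 ∧ 2*u ≤ s - 5))
Before p := s + 3: (3*data[0] = 3 ↔ (3*m ≤ data[m + 1] - 4 ↔ 3*s > -19)) → ((3*data[u + 3] ≤ 8 ∨ data[m] < 3) ↔ (data[s + 3] ≤ s - 2 ∧ 2*u ≤ s - 5))
Answer: WP = (3*data[0] = 3 ↔ (3*m ≤ data[m + 1] - 4 ↔ 3*s > -19)) → ((3*data[u + 3] ≤ 8 ∨ data[m] < 3) ↔ (data[s + 3] ≤ s - 2 ∧ 2*u ≤ s - 5))


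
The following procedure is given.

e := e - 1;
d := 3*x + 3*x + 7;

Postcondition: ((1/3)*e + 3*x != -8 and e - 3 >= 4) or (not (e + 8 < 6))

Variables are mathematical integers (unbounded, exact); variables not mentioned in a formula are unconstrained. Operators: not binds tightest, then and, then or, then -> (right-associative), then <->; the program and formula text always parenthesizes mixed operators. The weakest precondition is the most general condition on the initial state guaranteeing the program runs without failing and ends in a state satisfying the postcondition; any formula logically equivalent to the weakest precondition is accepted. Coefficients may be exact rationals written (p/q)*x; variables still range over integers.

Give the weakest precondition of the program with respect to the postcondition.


Working backward. After the program, the postcondition ((1/3)*e + 3*x != -8 and e - 3 >= 4) or (not (e + 8 < 6)) must hold; in canonical form it is ((1/3)*e + 3*x != -8 and e >= 7) or (not (e < -2)).
Before d := 3*x + 3*x + 7: ((1/3)*e + 3*x != -8 and e >= 7) or (not (e < -2))
Before e := e - 1: ((1/3)*e + 3*x != -23/3 and e >= 8) or (not (e < -1))
Answer: WP = ((1/3)*e + 3*x != -23/3 and e >= 8) or (not (e < -1))


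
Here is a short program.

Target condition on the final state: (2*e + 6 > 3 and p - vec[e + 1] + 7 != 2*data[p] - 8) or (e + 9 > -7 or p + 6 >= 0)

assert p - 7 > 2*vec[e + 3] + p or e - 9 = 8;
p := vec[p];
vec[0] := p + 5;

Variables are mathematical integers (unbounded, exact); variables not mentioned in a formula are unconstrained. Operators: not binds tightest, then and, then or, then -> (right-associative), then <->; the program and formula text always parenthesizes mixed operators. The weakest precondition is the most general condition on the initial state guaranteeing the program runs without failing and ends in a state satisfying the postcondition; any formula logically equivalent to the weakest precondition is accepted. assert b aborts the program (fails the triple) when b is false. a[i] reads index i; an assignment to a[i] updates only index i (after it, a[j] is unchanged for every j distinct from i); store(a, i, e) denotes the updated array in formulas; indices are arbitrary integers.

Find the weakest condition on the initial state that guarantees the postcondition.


Working backward. After the program, the postcondition (2*e + 6 > 3 and p - vec[e + 1] + 7 != 2*data[p] - 8) or (e + 9 > -7 or p + 6 >= 0) must hold; in canonical form it is (2*e > -3 and p != 2*data[p] + vec[e + 1] - 15) or e > -16 or p >= -6.
Before vec[0] := p + 5: (2*e > -3 and p != 2*data[p] + store(vec, 0, p + 5)[e + 1] - 15) or e > -16 or p >= -6
Before p := vec[p]: (2*e > -3 and vec[p] != 2*data[vec[p]] + store(vec, 0, vec[p] + 5)[e + 1] - 15) or e > -16 or vec[p] >= -6
Before assert p - 7 > 2*vec[e + 3] + p or e - 9 = 8: (2*vec[e + 3] < -7 or e = 17) and ((2*e > -3 and vec[p] != 2*data[vec[p]] + store(vec, 0, vec[p] + 5)[e + 1] - 15) or e > -16 or vec[p] >= -6)
Answer: WP = (2*vec[e + 3] < -7 or e = 17) and ((2*e > -3 and vec[p] != 2*data[vec[p]] + store(vec, 0, vec[p] + 5)[e + 1] - 15) or e > -16 or vec[p] >= -6)


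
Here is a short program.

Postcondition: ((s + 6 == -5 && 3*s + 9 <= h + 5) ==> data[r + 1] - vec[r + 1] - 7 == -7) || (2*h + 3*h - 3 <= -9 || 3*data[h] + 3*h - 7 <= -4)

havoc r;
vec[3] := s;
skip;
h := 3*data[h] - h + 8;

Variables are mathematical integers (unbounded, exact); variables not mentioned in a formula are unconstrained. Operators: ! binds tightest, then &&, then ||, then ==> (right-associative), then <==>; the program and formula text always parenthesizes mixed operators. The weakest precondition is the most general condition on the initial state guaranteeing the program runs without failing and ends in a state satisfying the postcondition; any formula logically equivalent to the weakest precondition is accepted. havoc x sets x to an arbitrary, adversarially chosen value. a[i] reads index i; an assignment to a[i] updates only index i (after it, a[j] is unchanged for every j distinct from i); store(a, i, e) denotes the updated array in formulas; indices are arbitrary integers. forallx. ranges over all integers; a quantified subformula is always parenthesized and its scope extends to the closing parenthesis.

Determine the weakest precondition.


Working backward. After the program, the postcondition ((s + 6 == -5 && 3*s + 9 <= h + 5) ==> data[r + 1] - vec[r + 1] - 7 == -7) || (2*h + 3*h - 3 <= -9 || 3*data[h] + 3*h - 7 <= -4) must hold; in canonical form it is ((s == -11 && 3*s <= h - 4) ==> data[r + 1] == vec[r + 1]) || 5*h <= -6 || 3*data[h] + 3*h <= 3.
Before h := 3*data[h] - h + 8: ((s == -11 && h + 3*s <= 3*data[h] + 4) ==> data[r + 1] == vec[r + 1]) || 15*data[h] <= 5*h - 46 || 3*data[3*data[h] - h + 8] + 9*data[h] <= 3*h - 21
Before skip: ((s == -11 && h + 3*s <= 3*data[h] + 4) ==> data[r + 1] == vec[r + 1]) || 15*data[h] <= 5*h - 46 || 3*data[3*data[h] - h + 8] + 9*data[h] <= 3*h - 21
Before vec[3] := s: ((s == -11 && h + 3*s <= 3*data[h] + 4) ==> data[r + 1] == store(vec, 3, s)[r + 1]) || 15*data[h] <= 5*h - 46 || 3*data[3*data[h] - h + 8] + 9*data[h] <= 3*h - 21
Before havoc r: forall r_1. (((s == -11 && h + 3*s <= 3*data[h] + 4) ==> data[r_1 + 1] == store(vec, 3, s)[r_1 + 1]) || 15*data[h] <= 5*h - 46 || 3*data[3*data[h] - h + 8] + 9*data[h] <= 3*h - 21)
Answer: WP = forall r_1. (((s == -11 && h + 3*s <= 3*data[h] + 4) ==> data[r_1 + 1] == store(vec, 3, s)[r_1 + 1]) || 15*data[h] <= 5*h - 46 || 3*data[3*data[h] - h + 8] + 9*data[h] <= 3*h - 21)


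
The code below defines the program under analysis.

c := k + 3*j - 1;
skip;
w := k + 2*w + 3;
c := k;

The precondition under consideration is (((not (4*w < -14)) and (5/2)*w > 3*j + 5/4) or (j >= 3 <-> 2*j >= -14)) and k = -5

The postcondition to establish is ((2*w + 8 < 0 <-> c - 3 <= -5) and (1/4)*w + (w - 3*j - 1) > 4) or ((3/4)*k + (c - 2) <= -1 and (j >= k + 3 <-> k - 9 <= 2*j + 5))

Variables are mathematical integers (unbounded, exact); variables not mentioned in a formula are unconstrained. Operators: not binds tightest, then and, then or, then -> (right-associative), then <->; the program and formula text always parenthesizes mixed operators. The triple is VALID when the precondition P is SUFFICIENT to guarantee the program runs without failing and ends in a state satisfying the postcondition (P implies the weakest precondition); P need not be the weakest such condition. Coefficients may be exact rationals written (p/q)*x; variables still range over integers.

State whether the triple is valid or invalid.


Working backward. After the program, the postcondition ((2*w + 8 < 0 <-> c - 3 <= -5) and (1/4)*w + (w - 3*j - 1) > 4) or ((3/4)*k + (c - 2) <= -1 and (j >= k + 3 <-> k - 9 <= 2*j + 5)) must hold; in canonical form it is ((2*w < -8 <-> c <= -2) and (5/4)*w > 3*j + 5) or (c + (3/4)*k <= 1 and (j >= k + 3 <-> k <= 2*j + 14)).
Before c := k: ((2*w < -8 <-> k <= -2) and (5/4)*w > 3*j + 5) or ((7/4)*k <= 1 and (j >= k + 3 <-> k <= 2*j + 14))
Before w := k + 2*w + 3: ((2*k + 4*w < -14 <-> k <= -2) and (5/4)*k + (5/2)*w > 3*j + 5/4) or ((7/4)*k <= 1 and (j >= k + 3 <-> k <= 2*j + 14))
Before skip: ((2*k + 4*w < -14 <-> k <= -2) and (5/4)*k + (5/2)*w > 3*j + 5/4) or ((7/4)*k <= 1 and (j >= k + 3 <-> k <= 2*j + 14))
Before c := k + 3*j - 1: ((2*k + 4*w < -14 <-> k <= -2) and (5/4)*k + (5/2)*w > 3*j + 5/4) or ((7/4)*k <= 1 and (j >= k + 3 <-> k <= 2*j + 14))
The weakest precondition is ((2*k + 4*w < -14 <-> k <= -2) and (5/4)*k + (5/2)*w > 3*j + 5/4) or ((7/4)*k <= 1 and (j >= k + 3 <-> k <= 2*j + 14)).
Check whether (((not (4*w < -14)) and (5/2)*w > 3*j + 5/4) or (j >= 3 <-> 2*j >= -14)) and k = -5 implies it.
Countermodel: at the initial state j = -8, k = -5, w = 0, the precondition holds but the weakest precondition fails.
Answer: invalid


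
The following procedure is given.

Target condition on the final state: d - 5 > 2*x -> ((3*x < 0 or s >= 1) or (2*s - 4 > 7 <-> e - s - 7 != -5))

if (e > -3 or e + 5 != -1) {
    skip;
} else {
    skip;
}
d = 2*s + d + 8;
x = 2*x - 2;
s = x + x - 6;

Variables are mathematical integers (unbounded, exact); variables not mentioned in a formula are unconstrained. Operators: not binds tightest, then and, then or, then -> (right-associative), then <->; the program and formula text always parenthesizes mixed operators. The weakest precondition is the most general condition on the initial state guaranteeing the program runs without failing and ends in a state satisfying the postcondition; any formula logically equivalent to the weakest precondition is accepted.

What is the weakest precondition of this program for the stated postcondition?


Working backward. After the program, the postcondition d - 5 > 2*x -> ((3*x < 0 or s >= 1) or (2*s - 4 > 7 <-> e - s - 7 != -5)) must hold; in canonical form it is d > 2*x + 5 -> (3*x < 0 or s >= 1 or (2*s > 11 <-> e != s + 2)).
Before s := x + x - 6: d > 2*x + 5 -> (3*x < 0 or 2*x >= 7 or (4*x > 23 <-> e != 2*x - 4))
Before x := 2*x - 2: d > 4*x + 1 -> (6*x < 6 or 4*x >= 11 or (8*x > 31 <-> e != 4*x - 8))
Before d := 2*s + d + 8: d + 2*s > 4*x - 7 -> (6*x < 6 or 4*x >= 11 or (8*x > 31 <-> e != 4*x - 8))
Then branch requires d + 2*s > 4*x - 7 -> (6*x < 6 or 4*x >= 11 or (8*x > 31 <-> e != 4*x - 8)); else branch requires d + 2*s > 4*x - 7 -> (6*x < 6 or 4*x >= 11 or (8*x > 31 <-> e != 4*x - 8)).
Before the if: ((e > -3 or e != -6) -> (d + 2*s > 4*x - 7 -> (6*x < 6 or 4*x >= 11 or (8*x > 31 <-> e != 4*x - 8)))) and ((not (e > -3 or e != -6)) -> (d + 2*s > 4*x - 7 -> (6*x < 6 or 4*x >= 11 or (8*x > 31 <-> e != 4*x - 8))))
Answer: WP = ((e > -3 or e != -6) -> (d + 2*s > 4*x - 7 -> (6*x < 6 or 4*x >= 11 or (8*x > 31 <-> e != 4*x - 8)))) and ((not (e > -3 or e != -6)) -> (d + 2*s > 4*x - 7 -> (6*x < 6 or 4*x >= 11 or (8*x > 31 <-> e != 4*x - 8))))


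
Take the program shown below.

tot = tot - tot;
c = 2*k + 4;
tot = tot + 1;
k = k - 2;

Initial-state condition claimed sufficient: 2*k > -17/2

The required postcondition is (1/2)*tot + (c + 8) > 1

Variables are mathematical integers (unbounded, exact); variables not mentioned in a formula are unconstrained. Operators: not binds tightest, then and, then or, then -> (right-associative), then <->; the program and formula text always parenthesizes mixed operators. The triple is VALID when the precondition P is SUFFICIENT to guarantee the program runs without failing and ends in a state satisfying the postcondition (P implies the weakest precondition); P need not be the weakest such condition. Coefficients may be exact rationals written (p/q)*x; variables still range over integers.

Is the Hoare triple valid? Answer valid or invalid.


Working backward. After the program, the postcondition (1/2)*tot + (c + 8) > 1 must hold; in canonical form it is c + (1/2)*tot > -7.
Before k := k - 2: c + (1/2)*tot > -7
Before tot := tot + 1: c + (1/2)*tot > -15/2
Before c := 2*k + 4: 2*k + (1/2)*tot > -23/2
Before tot := tot - tot: 2*k > -23/2
The weakest precondition is 2*k > -23/2.
Check whether 2*k > -17/2 implies it.
Every state satisfying the precondition satisfies the weakest precondition: the implication holds.
Answer: valid


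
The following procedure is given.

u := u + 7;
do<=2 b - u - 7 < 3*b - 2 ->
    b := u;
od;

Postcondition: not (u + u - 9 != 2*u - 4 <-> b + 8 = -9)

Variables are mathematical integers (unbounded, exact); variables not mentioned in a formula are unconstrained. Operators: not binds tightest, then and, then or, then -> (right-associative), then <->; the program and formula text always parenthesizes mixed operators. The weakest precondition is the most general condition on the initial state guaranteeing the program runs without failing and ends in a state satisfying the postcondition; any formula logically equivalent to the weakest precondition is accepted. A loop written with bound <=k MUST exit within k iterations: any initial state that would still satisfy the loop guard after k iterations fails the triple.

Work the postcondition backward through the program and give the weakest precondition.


Working backward. After the program, the postcondition not (u + u - 9 != 2*u - 4 <-> b + 8 = -9) must hold; in canonical form it is not (b = -17).
Before the loop (bound <=2), unroll the exhaustion recursion (WP_0 = exit-now case; WP_j = one more guarded iteration, up to j = 2):
  WP_0: (not (2*b + u > -5)) and (not (b = -17))
  WP_1: (2*b + u > -5 -> ((not (3*u > -5)) and (not (u = -17)))) and ((not (2*b + u > -5)) -> (not (b = -17)))
  WP_2: (2*b + u > -5 -> ((3*u > -5 -> ((not (3*u > -5)) and (not (u = -17)))) and ((not (3*u > -5)) -> (not (u = -17))))) and ((not (2*b + u > -5)) -> (not (b = -17)))
So before the loop: (2*b + u > -5 -> ((3*u > -5 -> ((not (3*u > -5)) and (not (u = -17)))) and ((not (3*u > -5)) -> (not (u = -17))))) and ((not (2*b + u > -5)) -> (not (b = -17)))
Before u := u + 7: (2*b + u > -12 -> ((3*u > -26 -> ((not (3*u > -26)) and (not (u = -24)))) and ((not (3*u > -26)) -> (not (u = -24))))) and ((not (2*b + u > -12)) -> (not (b = -17)))
Answer: WP = (2*b + u > -12 -> ((3*u > -26 -> ((not (3*u > -26)) and (not (u = -24)))) and ((not (3*u > -26)) -> (not (u = -24))))) and ((not (2*b + u > -12)) -> (not (b = -17)))


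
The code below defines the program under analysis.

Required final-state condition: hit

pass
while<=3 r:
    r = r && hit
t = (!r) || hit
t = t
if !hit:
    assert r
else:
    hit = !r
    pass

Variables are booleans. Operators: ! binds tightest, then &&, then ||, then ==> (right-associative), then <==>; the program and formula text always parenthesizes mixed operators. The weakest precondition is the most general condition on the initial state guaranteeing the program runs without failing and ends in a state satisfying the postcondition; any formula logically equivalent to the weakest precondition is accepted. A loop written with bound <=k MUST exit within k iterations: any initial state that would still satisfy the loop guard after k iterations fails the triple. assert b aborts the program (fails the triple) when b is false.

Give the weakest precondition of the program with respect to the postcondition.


Working backward. After the program, hit must hold.
Then branch requires r && hit; else branch requires !r.
Before the if: ((!hit) ==> (r && hit)) && (hit ==> (!r))
Before t := t: ((!hit) ==> (r && hit)) && (hit ==> (!r))
Before t := (!r) || hit: ((!hit) ==> (r && hit)) && (hit ==> (!r))
Before the loop (bound <=3), unroll the exhaustion recursion (WP_0 = exit-now case; WP_j = one more guarded iteration, up to j = 3):
  WP_0: (!r) && ((!hit) ==> (r && hit)) && (hit ==> (!r))
  WP_1: (r ==> ((!(r && hit)) && ((!hit) ==> (r && hit)) && (hit ==> (!(r && hit))))) && ((!r) ==> (((!hit) ==> (r && hit)) && (hit ==> (!r))))
  WP_2: (r ==> (((r && hit) ==> ((!(r && hit)) && ((!hit) ==> (r && hit)) && (hit ==> (!(r && hit))))) && ((!(r && hit)) ==> (((!hit) ==> (r && hit)) && (hit ==> (!(r && hit))))))) && ((!r) ==> (((!hit) ==> (r && hit)) && (hit ==> (!r))))
  WP_3: (r ==> (((r && hit) ==> (((r && hit) ==> ((!(r && hit)) && ((!hit) ==> (r && hit)) && (hit ==> (!(r && hit))))) && ((!(r && hit)) ==> (((!hit) ==> (r && hit)) && (hit ==> (!(r && hit))))))) && ((!(r && hit)) ==> (((!hit) ==> (r && hit)) && (hit ==> (!(r && hit))))))) && ((!r) ==> (((!hit) ==> (r && hit)) && (hit ==> (!r))))
So before the loop: (r ==> (((r && hit) ==> (((r && hit) ==> ((!(r && hit)) && ((!hit) ==> (r && hit)) && (hit ==> (!(r && hit))))) && ((!(r && hit)) ==> (((!hit) ==> (r && hit)) && (hit ==> (!(r && hit))))))) && ((!(r && hit)) ==> (((!hit) ==> (r && hit)) && (hit ==> (!(r && hit))))))) && ((!r) ==> (((!hit) ==> (r && hit)) && (hit ==> (!r))))
Before skip: (r ==> (((r && hit) ==> (((r && hit) ==> ((!(r && hit)) && ((!hit) ==> (r && hit)) && (hit ==> (!(r && hit))))) && ((!(r && hit)) ==> (((!hit) ==> (r && hit)) && (hit ==> (!(r && hit))))))) && ((!(r && hit)) ==> (((!hit) ==> (r && hit)) && (hit ==> (!(r && hit))))))) && ((!r) ==> (((!hit) ==> (r && hit)) && (hit ==> (!r))))
Answer: WP = (r ==> (((r && hit) ==> (((r && hit) ==> ((!(r && hit)) && ((!hit) ==> (r && hit)) && (hit ==> (!(r && hit))))) && ((!(r && hit)) ==> (((!hit) ==> (r && hit)) && (hit ==> (!(r && hit))))))) && ((!(r && hit)) ==> (((!hit) ==> (r && hit)) && (hit ==> (!(r && hit))))))) && ((!r) ==> (((!hit) ==> (r && hit)) && (hit ==> (!r))))


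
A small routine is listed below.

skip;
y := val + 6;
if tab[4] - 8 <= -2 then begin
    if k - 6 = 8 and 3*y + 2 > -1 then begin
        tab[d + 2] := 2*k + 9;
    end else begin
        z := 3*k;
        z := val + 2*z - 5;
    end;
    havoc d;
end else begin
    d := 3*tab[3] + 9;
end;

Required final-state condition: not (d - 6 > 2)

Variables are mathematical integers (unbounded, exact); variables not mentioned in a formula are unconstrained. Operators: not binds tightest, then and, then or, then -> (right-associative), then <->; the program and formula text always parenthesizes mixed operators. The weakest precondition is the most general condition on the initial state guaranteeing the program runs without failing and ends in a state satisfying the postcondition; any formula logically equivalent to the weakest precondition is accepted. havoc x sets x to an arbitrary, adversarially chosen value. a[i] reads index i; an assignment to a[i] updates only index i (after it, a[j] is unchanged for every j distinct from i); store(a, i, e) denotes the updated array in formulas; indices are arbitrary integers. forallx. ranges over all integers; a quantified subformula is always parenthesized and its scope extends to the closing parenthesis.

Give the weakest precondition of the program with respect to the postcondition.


Working backward. After the program, the postcondition not (d - 6 > 2) must hold; in canonical form it is not (d > 8).
Then branch requires ((k = 14 and 3*y > -3) -> (forall d_1. (not (d_1 > 8)))) and ((not (k = 14 and 3*y > -3)) -> (forall d_1. (not (d_1 > 8)))); else branch requires not (3*tab[3] > -1).
Before the if: (tab[4] <= 6 -> (((k = 14 and 3*y > -3) -> (forall d_1. (not (d_1 > 8)))) and ((not (k = 14 and 3*y > -3)) -> (forall d_1. (not (d_1 > 8)))))) and ((not (tab[4] <= 6)) -> (not (3*tab[3] > -1)))
Before y := val + 6: (tab[4] <= 6 -> (((k = 14 and 3*val > -21) -> (forall d_1. (not (d_1 > 8)))) and ((not (k = 14 and 3*val > -21)) -> (forall d_1. (not (d_1 > 8)))))) and ((not (tab[4] <= 6)) -> (not (3*tab[3] > -1)))
Before skip: (tab[4] <= 6 -> (((k = 14 and 3*val > -21) -> (forall d_1. (not (d_1 > 8)))) and ((not (k = 14 and 3*val > -21)) -> (forall d_1. (not (d_1 > 8)))))) and ((not (tab[4] <= 6)) -> (not (3*tab[3] > -1)))
Answer: WP = (tab[4] <= 6 -> (((k = 14 and 3*val > -21) -> (forall d_1. (not (d_1 > 8)))) and ((not (k = 14 and 3*val > -21)) -> (forall d_1. (not (d_1 > 8)))))) and ((not (tab[4] <= 6)) -> (not (3*tab[3] > -1)))


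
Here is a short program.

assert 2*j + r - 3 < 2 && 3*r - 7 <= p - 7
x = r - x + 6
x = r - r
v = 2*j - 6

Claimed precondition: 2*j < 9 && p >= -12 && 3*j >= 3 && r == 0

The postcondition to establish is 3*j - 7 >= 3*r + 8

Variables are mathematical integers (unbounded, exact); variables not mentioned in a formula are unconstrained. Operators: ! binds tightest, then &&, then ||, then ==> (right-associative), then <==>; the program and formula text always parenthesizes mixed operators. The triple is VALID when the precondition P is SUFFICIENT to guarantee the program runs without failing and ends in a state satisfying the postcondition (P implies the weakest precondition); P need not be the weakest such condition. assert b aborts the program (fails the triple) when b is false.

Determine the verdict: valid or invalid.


Working backward. After the program, the postcondition 3*j - 7 >= 3*r + 8 must hold; in canonical form it is 3*j >= 3*r + 15.
Before v := 2*j - 6: 3*j >= 3*r + 15
Before x := r - r: 3*j >= 3*r + 15
Before x := r - x + 6: 3*j >= 3*r + 15
Before assert 2*j + r - 3 < 2 && 3*r - 7 <= p - 7: 2*j + r < 5 && 3*r <= p && 3*j >= 3*r + 15
The weakest precondition is 2*j + r < 5 && 3*r <= p && 3*j >= 3*r + 15.
Check whether 2*j < 9 && p >= -12 && 3*j >= 3 && r == 0 implies it.
Countermodel: at the initial state j = 1, p = -12, r = 0, the precondition holds but the weakest precondition fails.
Answer: invalid


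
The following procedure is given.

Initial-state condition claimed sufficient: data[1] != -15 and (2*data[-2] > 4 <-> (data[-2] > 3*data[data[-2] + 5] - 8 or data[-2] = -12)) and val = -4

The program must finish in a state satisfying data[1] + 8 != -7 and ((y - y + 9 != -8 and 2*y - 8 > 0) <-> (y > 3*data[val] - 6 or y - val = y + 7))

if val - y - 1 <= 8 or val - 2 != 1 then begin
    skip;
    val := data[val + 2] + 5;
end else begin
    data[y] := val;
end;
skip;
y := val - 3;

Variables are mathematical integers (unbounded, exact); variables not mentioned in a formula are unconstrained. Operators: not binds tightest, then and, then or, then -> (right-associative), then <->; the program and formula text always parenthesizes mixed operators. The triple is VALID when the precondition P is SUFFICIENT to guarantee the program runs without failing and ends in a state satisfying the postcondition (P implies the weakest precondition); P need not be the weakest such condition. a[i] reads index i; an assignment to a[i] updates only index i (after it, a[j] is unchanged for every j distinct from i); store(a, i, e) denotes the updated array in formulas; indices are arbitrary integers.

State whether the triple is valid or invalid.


Working backward. After the program, the postcondition data[1] + 8 != -7 and ((y - y + 9 != -8 and 2*y - 8 > 0) <-> (y > 3*data[val] - 6 or y - val = y + 7)) must hold; in canonical form it is data[1] != -15 and (2*y > 8 <-> (y > 3*data[val] - 6 or val = -7)).
Before y := val - 3: data[1] != -15 and (2*val > 14 <-> (val > 3*data[val] - 3 or val = -7))
Before skip: data[1] != -15 and (2*val > 14 <-> (val > 3*data[val] - 3 or val = -7))
Then branch requires data[1] != -15 and (2*data[val + 2] > 4 <-> (data[val + 2] > 3*data[data[val + 2] + 5] - 8 or data[val + 2] = -12)); else branch requires store(data, y, val)[1] != -15 and (2*val > 14 <-> (val > 3*store(data, y, val)[val] - 3 or val = -7)).
Before the if: ((val <= y + 9 or val != 3) -> (data[1] != -15 and (2*data[val + 2] > 4 <-> (data[val + 2] > 3*data[data[val + 2] + 5] - 8 or data[val + 2] = -12)))) and ((not (val <= y + 9 or val != 3)) -> (store(data, y, val)[1] != -15 and (2*val > 14 <-> (val > 3*store(data, y, val)[val] - 3 or val = -7))))
The weakest precondition is ((val <= y + 9 or val != 3) -> (data[1] != -15 and (2*data[val + 2] > 4 <-> (data[val + 2] > 3*data[data[val + 2] + 5] - 8 or data[val + 2] = -12)))) and ((not (val <= y + 9 or val != 3)) -> (store(data, y, val)[1] != -15 and (2*val > 14 <-> (val > 3*store(data, y, val)[val] - 3 or val = -7)))).
Check whether data[1] != -15 and (2*data[-2] > 4 <-> (data[-2] > 3*data[data[-2] + 5] - 8 or data[-2] = -12)) and val = -4 implies it.
Every state satisfying the precondition satisfies the weakest precondition: the implication holds.
Answer: valid
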